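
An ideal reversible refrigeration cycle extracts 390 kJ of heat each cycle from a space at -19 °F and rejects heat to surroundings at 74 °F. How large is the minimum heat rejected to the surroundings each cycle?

T_H = 74 °F → (74 − 32) × 5/9 = 23.33 °C = 296.48 K.
T_C = -19 °F → (-19 − 32) × 5/9 = -28.33 °C = 244.82 K.
For a reversible cycle Q_H/Q_C = T_H/T_C, so Q_H = Q_C·T_H/T_C = 390 × 296.48/244.82 = 472.3 kJ.

Q_H ≈ 472.3 kJ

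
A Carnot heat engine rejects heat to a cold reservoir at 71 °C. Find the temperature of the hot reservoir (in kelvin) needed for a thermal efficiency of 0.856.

T_C = 71 °C → 71 + 273.15 = 344.15 K.
From η = 1 − T_C/T_H, solving for T_H gives T_H = T_C/(1 − η) = 344.15/(1 − 0.856) = 2390 K.

T_H ≈ 2390 K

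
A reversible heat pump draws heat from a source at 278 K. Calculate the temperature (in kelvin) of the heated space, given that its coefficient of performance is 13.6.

T_H ≈ 300.1 K

COP_HP = T_H/(T_H − T_C) ⇒ T_H = T_C·COP_HP/(COP_HP − 1) = 278.00 × 13.6/(13.6 − 1) = 300.1 K.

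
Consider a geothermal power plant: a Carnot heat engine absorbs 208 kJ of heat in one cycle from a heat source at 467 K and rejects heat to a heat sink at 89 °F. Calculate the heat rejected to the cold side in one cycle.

T_C = 89 °F → (89 − 32) × 5/9 = 31.67 °C = 304.82 K.
Since the cycle is reversible, η = 1 − T_C/T_H = 1 − 304.82/467.00 = 0.3473.
For a reversible cycle Q_C/Q_H = T_C/T_H, so Q_C = 208 × 304.82/467.00 = 135.8 kJ.

Q_C ≈ 135.8 kJ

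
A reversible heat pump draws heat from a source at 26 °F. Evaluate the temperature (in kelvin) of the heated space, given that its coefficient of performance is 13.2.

T_C = 26 °F → (26 − 32) × 5/9 = -3.33 °C = 269.82 K.
COP_HP = T_H/(T_H − T_C) ⇒ T_H = T_C·COP_HP/(COP_HP − 1) = 269.82 × 13.2/(13.2 − 1) = 292 K.

T_H ≈ 292 K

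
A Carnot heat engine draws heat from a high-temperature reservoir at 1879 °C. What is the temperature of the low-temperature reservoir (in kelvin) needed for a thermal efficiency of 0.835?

T_C ≈ 355.1 K

T_H = 1879 °C → 1879 + 273.15 = 2152.15 K.
From η = 1 − T_C/T_H, T_C = T_H·(1 − η) = 2152.15 × (1 − 0.835) = 355.1 K.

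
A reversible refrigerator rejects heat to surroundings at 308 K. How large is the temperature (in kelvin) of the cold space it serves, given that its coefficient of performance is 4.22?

COP_R = T_C/(T_H − T_C) ⇒ T_C = T_H·COP_R/(1 + COP_R) = 308.00 × 4.22/(1 + 4.22) = 249 K.

T_C ≈ 249 K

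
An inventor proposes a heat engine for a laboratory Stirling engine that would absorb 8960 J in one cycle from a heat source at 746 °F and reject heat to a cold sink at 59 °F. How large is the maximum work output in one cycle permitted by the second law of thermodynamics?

T_H = 746 °F → (746 − 32) × 5/9 = 396.67 °C = 669.82 K.
T_C = 59 °F → (59 − 32) × 5/9 = 15.00 °C = 288.15 K.
No engine can exceed the Carnot limit: η_max = 1 − T_C/T_H = 1 − 288.15/669.82 = 0.5698.
W_max = η_max · Q_H = 0.5698 × 8960 = 5105 J.

W_max ≈ 5105 J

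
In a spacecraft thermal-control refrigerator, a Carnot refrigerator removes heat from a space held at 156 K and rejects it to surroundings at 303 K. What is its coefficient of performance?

COP_R ≈ 1.06

For a reversible refrigerator, COP_R = T_C/(T_H − T_C) = 156.00/(303.00 − 156.00) = 1.06.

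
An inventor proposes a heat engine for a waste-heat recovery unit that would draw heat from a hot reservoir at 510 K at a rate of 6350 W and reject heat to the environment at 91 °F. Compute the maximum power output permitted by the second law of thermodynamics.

Ẇ_max ≈ 2540 W

T_C = 91 °F → (91 − 32) × 5/9 = 32.78 °C = 305.93 K.
The upper bound on efficiency is η_max = 1 − T_C/T_H = 1 − 305.93/510.00 = 0.4001.
W_max = η_max · Q_H = 0.4001 × 6350 = 2540 W.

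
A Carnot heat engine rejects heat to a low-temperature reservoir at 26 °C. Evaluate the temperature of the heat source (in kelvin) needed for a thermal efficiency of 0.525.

T_H ≈ 630 K

T_C = 26 °C → 26 + 273.15 = 299.15 K.
From η = 1 − T_C/T_H, solving for T_H gives T_H = T_C/(1 − η) = 299.15/(1 − 0.525) = 630 K.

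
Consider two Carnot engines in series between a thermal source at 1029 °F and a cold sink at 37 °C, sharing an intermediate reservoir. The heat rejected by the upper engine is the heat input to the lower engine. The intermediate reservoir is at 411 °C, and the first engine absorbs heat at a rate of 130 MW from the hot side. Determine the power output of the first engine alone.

Ẇ₁ ≈ 22.46 MW

T_H = 1029 °F → (1029 − 32) × 5/9 = 553.89 °C = 827.04 K.
T_C = 37 °C → 37 + 273.15 = 310.15 K.
T_m = 411 °C → 411 + 273.15 = 684.15 K.
First-stage efficiency η₁ = 1 − T_m/T_H = 1 − 684.15/827.04 = 0.1728.
W₁ = η₁·Q_H = 0.1728 × 130 = 22.46 MW.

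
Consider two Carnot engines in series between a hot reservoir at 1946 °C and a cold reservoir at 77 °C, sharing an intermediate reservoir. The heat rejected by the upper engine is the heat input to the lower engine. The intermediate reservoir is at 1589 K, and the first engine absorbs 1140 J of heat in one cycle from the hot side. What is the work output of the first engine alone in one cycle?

W₁ ≈ 324 J

T_H = 1946 °C → 1946 + 273.15 = 2219.15 K.
T_C = 77 °C → 77 + 273.15 = 350.15 K.
First-stage efficiency η₁ = 1 − T_m/T_H = 1 − 1589.00/2219.15 = 0.2840.
W₁ = η₁·Q_H = 0.2840 × 1140 = 324 J.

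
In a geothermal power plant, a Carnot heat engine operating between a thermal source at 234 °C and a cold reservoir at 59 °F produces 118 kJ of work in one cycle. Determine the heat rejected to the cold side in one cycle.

T_H = 234 °C → 234 + 273.15 = 507.15 K.
T_C = 59 °F → (59 − 32) × 5/9 = 15.00 °C = 288.15 K.
For a reversible engine, η = 1 − T_C/T_H = 1 − 288.15/507.15 = 0.4318.
Since Q_C/Q_H = T_C/T_H and Q_H = W/η, Q_C = W·T_C/(T_H − T_C) = 118 × 288.15/219.00 = 155.3 kJ.

Q_C ≈ 155.3 kJ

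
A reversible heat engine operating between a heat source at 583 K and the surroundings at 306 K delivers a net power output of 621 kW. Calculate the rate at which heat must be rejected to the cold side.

Since the cycle is reversible, η = 1 − T_C/T_H = 1 − 306.00/583.00 = 0.4751.
Since Q_C/Q_H = T_C/T_H and Q_H = W/η, Q_C = W·T_C/(T_H − T_C) = 621 × 306.00/277.00 = 686.0 kW.

Q̇_C ≈ 686.0 kW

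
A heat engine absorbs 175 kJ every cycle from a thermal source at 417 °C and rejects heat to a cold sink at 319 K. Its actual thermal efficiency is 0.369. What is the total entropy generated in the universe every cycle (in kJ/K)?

T_H = 417 °C → 417 + 273.15 = 690.15 K.
W = η·Q_H = 0.369 × 175 = 64.58 kJ, so Q_C = Q_H − W = 110.4 kJ.
Reservoir entropy changes: ΔS_H = −Q_H/T_H = −175/690.15 = -0.2536 kJ/K and ΔS_C = +Q_C/T_C = 110.4/319.00 = 0.3462 kJ/K.
ΔS_univ = −Q_H/T_H + Q_C/T_C = 0.09259 kJ/K (> 0, since η = 0.369 < η_Carnot = 0.538).

ΔS_univ ≈ 0.09259 kJ/K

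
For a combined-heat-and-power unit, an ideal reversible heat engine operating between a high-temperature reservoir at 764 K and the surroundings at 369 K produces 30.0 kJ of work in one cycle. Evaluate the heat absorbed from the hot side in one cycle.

Q_H ≈ 58.0 kJ

For a reversible engine, η = 1 − T_C/T_H = 1 − 369.00/764.00 = 0.5170.
Q_H = W/η = 30.0/0.5170 = 58.0 kJ.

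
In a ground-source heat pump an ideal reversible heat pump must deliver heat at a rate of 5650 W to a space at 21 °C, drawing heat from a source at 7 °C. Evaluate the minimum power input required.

Ẇ_in ≈ 269 W

T_H = 21 °C → 21 + 273.15 = 294.15 K.
T_C = 7 °C → 7 + 273.15 = 280.15 K.
For a reversible heat pump, COP_HP = T_H/(T_H − T_C) = 294.15/14.00 = 21.0107.
W = Q_H/COP_HP = 5650/21.0107 = 269 W.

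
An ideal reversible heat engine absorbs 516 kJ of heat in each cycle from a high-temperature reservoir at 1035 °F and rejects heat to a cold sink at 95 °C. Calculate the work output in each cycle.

W ≈ 287.2 kJ

T_H = 1035 °F → (1035 − 32) × 5/9 = 557.22 °C = 830.37 K.
T_C = 95 °C → 95 + 273.15 = 368.15 K.
Carnot efficiency: η = 1 − T_C/T_H = 1 − 368.15/830.37 = 0.5566.
W = η·Q_H = 0.5566 × 516 = 287.2 kJ.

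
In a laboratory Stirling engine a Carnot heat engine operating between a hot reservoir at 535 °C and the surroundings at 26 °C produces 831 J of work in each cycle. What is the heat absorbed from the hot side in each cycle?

T_H = 535 °C → 535 + 273.15 = 808.15 K.
T_C = 26 °C → 26 + 273.15 = 299.15 K.
The Carnot efficiency is η = 1 − T_C/T_H = 1 − 299.15/808.15 = 0.6298.
Q_H = W/η = 831/0.6298 = 1319 J.

Q_H ≈ 1319 J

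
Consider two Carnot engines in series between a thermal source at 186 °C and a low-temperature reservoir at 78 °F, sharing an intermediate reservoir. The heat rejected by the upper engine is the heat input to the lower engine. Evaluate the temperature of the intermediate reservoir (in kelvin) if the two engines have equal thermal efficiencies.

T_H = 186 °C → 186 + 273.15 = 459.15 K.
T_C = 78 °F → (78 − 32) × 5/9 = 25.56 °C = 298.71 K.
Equal efficiencies require 1 − T_m/T_H = 1 − T_C/T_m, i.e. T_m/T_H = T_C/T_m, so T_m = √(T_H·T_C) = √(459.15 × 298.71) = 370 K.

T_m ≈ 370 K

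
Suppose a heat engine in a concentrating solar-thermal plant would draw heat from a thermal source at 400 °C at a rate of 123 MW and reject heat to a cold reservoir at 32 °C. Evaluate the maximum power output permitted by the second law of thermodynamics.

Ẇ_max ≈ 67.2 MW

T_H = 400 °C → 400 + 273.15 = 673.15 K.
T_C = 32 °C → 32 + 273.15 = 305.15 K.
No engine can exceed the Carnot limit: η_max = 1 − T_C/T_H = 1 − 305.15/673.15 = 0.5467.
W_max = η_max · Q_H = 0.5467 × 123 = 67.2 MW.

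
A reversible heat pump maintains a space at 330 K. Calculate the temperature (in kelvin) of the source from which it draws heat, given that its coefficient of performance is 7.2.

COP_HP = T_H/(T_H − T_C) ⇒ T_C = T_H·(COP_HP − 1)/COP_HP = 330.00 × (7.2 − 1)/7.2 = 284 K.

T_C ≈ 284 K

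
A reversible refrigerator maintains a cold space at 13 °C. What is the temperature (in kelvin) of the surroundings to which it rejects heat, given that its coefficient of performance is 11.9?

T_C = 13 °C → 13 + 273.15 = 286.15 K.
COP_R = T_C/(T_H − T_C) ⇒ T_H = T_C·(1 + 1/COP_R) = 286.15 × (1 + 1/11.9) = 310 K.

T_H ≈ 310 K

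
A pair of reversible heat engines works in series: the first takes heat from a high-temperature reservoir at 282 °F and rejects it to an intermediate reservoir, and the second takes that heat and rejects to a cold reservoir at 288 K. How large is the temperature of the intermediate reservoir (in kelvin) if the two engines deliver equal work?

T_m ≈ 350 K

T_H = 282 °F → (282 − 32) × 5/9 = 138.89 °C = 412.04 K.
For reversible stages Q_m = Q_H·(T_m/T_H). Setting W₁ = Q_H(1 − T_m/T_H) equal to W₂ = Q_m(1 − T_C/T_m) = Q_H·(T_m − T_C)/T_H gives T_H − T_m = T_m − T_C, so T_m = (T_H + T_C)/2 = (412.04 + 288.00)/2 = 350 K.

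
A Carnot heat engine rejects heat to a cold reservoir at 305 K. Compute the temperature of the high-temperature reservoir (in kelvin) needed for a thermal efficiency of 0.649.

T_H ≈ 869 K

From η = 1 − T_C/T_H, solving for T_H gives T_H = T_C/(1 − η) = 305.00/(1 − 0.649) = 869 K.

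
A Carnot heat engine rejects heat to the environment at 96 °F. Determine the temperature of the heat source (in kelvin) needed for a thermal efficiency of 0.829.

T_H ≈ 1810 K

T_C = 96 °F → (96 − 32) × 5/9 = 35.56 °C = 308.71 K.
From η = 1 − T_C/T_H, solving for T_H gives T_H = T_C/(1 − η) = 308.71/(1 − 0.829) = 1810 K.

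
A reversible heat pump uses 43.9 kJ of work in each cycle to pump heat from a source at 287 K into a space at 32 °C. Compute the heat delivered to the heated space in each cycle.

T_H = 32 °C → 32 + 273.15 = 305.15 K.
The Carnot heat-pump COP is COP_HP = T_H/(T_H − T_C) = 305.15/18.15 = 16.8127.
Q_H = COP_HP · W = 16.8127 × 43.9 = 738 kJ.

Q_H ≈ 738 kJ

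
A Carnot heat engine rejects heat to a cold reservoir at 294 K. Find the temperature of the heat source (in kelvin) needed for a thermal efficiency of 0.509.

T_H ≈ 598.8 K

From η = 1 − T_C/T_H, solving for T_H gives T_H = T_C/(1 − η) = 294.00/(1 − 0.509) = 598.8 K.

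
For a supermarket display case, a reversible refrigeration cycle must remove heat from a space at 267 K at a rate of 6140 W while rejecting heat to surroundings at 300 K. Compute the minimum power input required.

Ẇ_in ≈ 759 W

COP_R = T_C/(T_H − T_C) = 267.00/33.00 = 8.0909.
W = Q_C/COP_R = 6140/8.0909 = 759 W.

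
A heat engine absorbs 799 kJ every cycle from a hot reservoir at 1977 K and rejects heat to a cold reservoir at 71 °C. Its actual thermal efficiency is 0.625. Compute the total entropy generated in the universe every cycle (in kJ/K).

ΔS_univ ≈ 0.4665 kJ/K

T_C = 71 °C → 71 + 273.15 = 344.15 K.
W = η·Q_H = 0.625 × 799 = 499.4 kJ, so Q_C = Q_H − W = 299.6 kJ.
Reservoir entropy changes: ΔS_H = −Q_H/T_H = −799/1977.00 = -0.4041 kJ/K and ΔS_C = +Q_C/T_C = 299.6/344.15 = 0.8706 kJ/K.
ΔS_univ = −Q_H/T_H + Q_C/T_C = 0.4665 kJ/K (> 0, since η = 0.625 < η_Carnot = 0.826).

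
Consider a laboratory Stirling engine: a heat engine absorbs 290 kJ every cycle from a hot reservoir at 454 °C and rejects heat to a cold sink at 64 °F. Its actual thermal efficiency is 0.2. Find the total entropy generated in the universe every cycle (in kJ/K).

T_H = 454 °C → 454 + 273.15 = 727.15 K.
T_C = 64 °F → (64 − 32) × 5/9 = 17.78 °C = 290.93 K.
W = η·Q_H = 0.2 × 290 = 58.00 kJ, so Q_C = Q_H − W = 232.0 kJ.
The hot reservoir loses entropy Q_H/T_H = 290/727.15 = 0.3988 kJ/K; the cold reservoir gains Q_C/T_C = 232.0/290.93 = 0.7974 kJ/K.
ΔS_univ = −Q_H/T_H + Q_C/T_C = 0.399 kJ/K (> 0, since η = 0.2 < η_Carnot = 0.600).

ΔS_univ ≈ 0.399 kJ/K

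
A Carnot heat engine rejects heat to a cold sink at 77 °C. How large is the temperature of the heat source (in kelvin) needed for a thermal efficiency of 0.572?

T_H ≈ 818 K

T_C = 77 °C → 77 + 273.15 = 350.15 K.
From η = 1 − T_C/T_H, solving for T_H gives T_H = T_C/(1 − η) = 350.15/(1 − 0.572) = 818 K.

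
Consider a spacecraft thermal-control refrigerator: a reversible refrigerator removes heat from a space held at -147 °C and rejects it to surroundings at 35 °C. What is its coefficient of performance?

COP_R ≈ 0.693

T_H = 35 °C → 35 + 273.15 = 308.15 K.
T_C = -147 °C → -147 + 273.15 = 126.15 K.
Carnot COP: COP_R = T_C/(T_H − T_C) = 126.15/(308.15 − 126.15) = 0.693.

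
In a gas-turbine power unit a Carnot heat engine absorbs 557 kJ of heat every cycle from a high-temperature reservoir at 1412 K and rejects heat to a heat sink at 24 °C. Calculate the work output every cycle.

W ≈ 440 kJ

T_C = 24 °C → 24 + 273.15 = 297.15 K.
For a reversible engine, η = 1 − T_C/T_H = 1 − 297.15/1412.00 = 0.7896.
W = η·Q_H = 0.7896 × 557 = 440 kJ.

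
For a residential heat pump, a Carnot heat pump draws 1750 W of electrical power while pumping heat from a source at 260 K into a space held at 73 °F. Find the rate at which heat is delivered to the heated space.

Q̇_H ≈ 14400 W

T_H = 73 °F → (73 − 32) × 5/9 = 22.78 °C = 295.93 K.
The Carnot heat-pump COP is COP_HP = T_H/(T_H − T_C) = 295.93/35.93 = 8.2367.
Q_H = COP_HP · W = 8.2367 × 1750 = 14400 W.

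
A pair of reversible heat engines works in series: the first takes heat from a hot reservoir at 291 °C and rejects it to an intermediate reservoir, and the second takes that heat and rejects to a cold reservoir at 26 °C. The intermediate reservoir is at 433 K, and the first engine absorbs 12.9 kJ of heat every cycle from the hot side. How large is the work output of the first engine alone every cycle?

W₁ ≈ 2.999 kJ

T_H = 291 °C → 291 + 273.15 = 564.15 K.
T_C = 26 °C → 26 + 273.15 = 299.15 K.
First-stage efficiency η₁ = 1 − T_m/T_H = 1 − 433.00/564.15 = 0.2325.
W₁ = η₁·Q_H = 0.2325 × 12.9 = 2.999 kJ.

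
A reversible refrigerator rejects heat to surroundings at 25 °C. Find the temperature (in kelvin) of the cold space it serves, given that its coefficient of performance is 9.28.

T_H = 25 °C → 25 + 273.15 = 298.15 K.
COP_R = T_C/(T_H − T_C) ⇒ T_C = T_H·COP_R/(1 + COP_R) = 298.15 × 9.28/(1 + 9.28) = 269 K.

T_C ≈ 269 K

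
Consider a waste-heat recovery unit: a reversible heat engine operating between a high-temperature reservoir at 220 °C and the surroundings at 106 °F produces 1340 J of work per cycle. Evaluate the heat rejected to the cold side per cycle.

T_H = 220 °C → 220 + 273.15 = 493.15 K.
T_C = 106 °F → (106 − 32) × 5/9 = 41.11 °C = 314.26 K.
The Carnot efficiency is η = 1 − T_C/T_H = 1 − 314.26/493.15 = 0.3627.
Since Q_C/Q_H = T_C/T_H and Q_H = W/η, Q_C = W·T_C/(T_H − T_C) = 1340 × 314.26/178.89 = 2354 J.

Q_C ≈ 2354 J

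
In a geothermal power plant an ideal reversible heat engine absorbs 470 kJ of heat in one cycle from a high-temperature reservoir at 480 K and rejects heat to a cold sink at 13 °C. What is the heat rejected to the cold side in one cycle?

Q_C ≈ 280.2 kJ

T_C = 13 °C → 13 + 273.15 = 286.15 K.
The Carnot efficiency is η = 1 − T_C/T_H = 1 − 286.15/480.00 = 0.4039.
For a reversible cycle Q_C/Q_H = T_C/T_H, so Q_C = 470 × 286.15/480.00 = 280.2 kJ.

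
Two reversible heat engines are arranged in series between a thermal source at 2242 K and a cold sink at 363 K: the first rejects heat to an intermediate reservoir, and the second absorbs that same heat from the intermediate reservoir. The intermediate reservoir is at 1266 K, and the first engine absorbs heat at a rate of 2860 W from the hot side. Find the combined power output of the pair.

Two reversible stages in series are equivalent to a single Carnot engine between T_H and T_C, so η_total = 1 − T_C/T_H = 1 − 363.00/2242.00 = 0.8381.
W_total = η_total · Q_H = 0.8381 × 2860 = 2400 W.

Ẇ_total ≈ 2400 W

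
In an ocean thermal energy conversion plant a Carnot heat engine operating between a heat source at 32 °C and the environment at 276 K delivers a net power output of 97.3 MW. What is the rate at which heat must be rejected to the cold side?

T_H = 32 °C → 32 + 273.15 = 305.15 K.
For a reversible engine, η = 1 − T_C/T_H = 1 − 276.00/305.15 = 0.0955.
Since Q_C/Q_H = T_C/T_H and Q_H = W/η, Q_C = W·T_C/(T_H − T_C) = 97.3 × 276.00/29.15 = 921.3 MW.

Q̇_C ≈ 921.3 MW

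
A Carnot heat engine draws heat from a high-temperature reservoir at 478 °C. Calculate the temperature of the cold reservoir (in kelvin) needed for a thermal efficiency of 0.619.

T_H = 478 °C → 478 + 273.15 = 751.15 K.
From η = 1 − T_C/T_H, T_C = T_H·(1 − η) = 751.15 × (1 − 0.619) = 286 K.

T_C ≈ 286 K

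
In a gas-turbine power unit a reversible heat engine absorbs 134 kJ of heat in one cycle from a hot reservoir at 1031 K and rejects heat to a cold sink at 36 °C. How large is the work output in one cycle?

W ≈ 93.8 kJ

T_C = 36 °C → 36 + 273.15 = 309.15 K.
Since the cycle is reversible, η = 1 − T_C/T_H = 1 − 309.15/1031.00 = 0.7001.
W = η·Q_H = 0.7001 × 134 = 93.8 kJ.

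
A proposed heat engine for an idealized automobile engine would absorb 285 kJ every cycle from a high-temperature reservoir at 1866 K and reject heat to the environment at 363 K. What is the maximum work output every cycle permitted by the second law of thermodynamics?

W_max ≈ 230 kJ

The second-law ceiling is the Carnot efficiency, η_max = 1 − T_C/T_H = 1 − 363.00/1866.00 = 0.8055.
W_max = η_max · Q_H = 0.8055 × 285 = 230 kJ.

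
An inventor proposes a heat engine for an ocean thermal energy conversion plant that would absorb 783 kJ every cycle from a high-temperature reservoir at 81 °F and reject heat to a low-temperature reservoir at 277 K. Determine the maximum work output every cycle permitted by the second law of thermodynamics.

T_H = 81 °F → (81 − 32) × 5/9 = 27.22 °C = 300.37 K.
The second-law ceiling is the Carnot efficiency, η_max = 1 − T_C/T_H = 1 − 277.00/300.37 = 0.0778.
W_max = η_max · Q_H = 0.0778 × 783 = 60.9 kJ.

W_max ≈ 60.9 kJ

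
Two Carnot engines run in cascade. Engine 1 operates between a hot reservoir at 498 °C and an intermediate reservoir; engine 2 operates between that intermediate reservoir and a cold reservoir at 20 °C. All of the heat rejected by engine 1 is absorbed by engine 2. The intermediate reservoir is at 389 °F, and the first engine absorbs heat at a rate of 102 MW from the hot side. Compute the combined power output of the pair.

T_H = 498 °C → 498 + 273.15 = 771.15 K.
T_C = 20 °C → 20 + 273.15 = 293.15 K.
Two reversible stages in series are equivalent to a single Carnot engine between T_H and T_C, so η_total = 1 − T_C/T_H = 1 − 293.15/771.15 = 0.6199.
W_total = η_total · Q_H = 0.6199 × 102 = 63.2 MW.

Ẇ_total ≈ 63.2 MW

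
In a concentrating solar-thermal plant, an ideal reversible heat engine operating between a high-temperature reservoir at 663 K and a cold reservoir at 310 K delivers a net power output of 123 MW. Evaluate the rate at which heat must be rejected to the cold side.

Q̇_C ≈ 108 MW

Carnot efficiency: η = 1 − T_C/T_H = 1 − 310.00/663.00 = 0.5324.
Since Q_C/Q_H = T_C/T_H and Q_H = W/η, Q_C = W·T_C/(T_H − T_C) = 123 × 310.00/353.00 = 108 MW.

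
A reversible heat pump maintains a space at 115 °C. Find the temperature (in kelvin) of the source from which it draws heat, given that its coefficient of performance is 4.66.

T_C ≈ 304.9 K

T_H = 115 °C → 115 + 273.15 = 388.15 K.
COP_HP = T_H/(T_H − T_C) ⇒ T_C = T_H·(COP_HP − 1)/COP_HP = 388.15 × (4.66 − 1)/4.66 = 304.9 K.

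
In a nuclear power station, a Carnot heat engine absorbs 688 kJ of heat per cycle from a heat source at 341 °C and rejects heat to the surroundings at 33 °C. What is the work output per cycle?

W ≈ 345 kJ

T_H = 341 °C → 341 + 273.15 = 614.15 K.
T_C = 33 °C → 33 + 273.15 = 306.15 K.
For a reversible engine, η = 1 − T_C/T_H = 1 − 306.15/614.15 = 0.5015.
W = η·Q_H = 0.5015 × 688 = 345 kJ.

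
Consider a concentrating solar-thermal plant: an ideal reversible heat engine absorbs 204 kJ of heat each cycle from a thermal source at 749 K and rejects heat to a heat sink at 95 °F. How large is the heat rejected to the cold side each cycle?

T_C = 95 °F → (95 − 32) × 5/9 = 35.00 °C = 308.15 K.
Carnot efficiency: η = 1 − T_C/T_H = 1 − 308.15/749.00 = 0.5886.
For a reversible cycle Q_C/Q_H = T_C/T_H, so Q_C = 204 × 308.15/749.00 = 83.9 kJ.

Q_C ≈ 83.9 kJ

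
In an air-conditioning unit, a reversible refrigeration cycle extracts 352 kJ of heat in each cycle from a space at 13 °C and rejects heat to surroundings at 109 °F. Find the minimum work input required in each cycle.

T_H = 109 °F → (109 − 32) × 5/9 = 42.78 °C = 315.93 K.
T_C = 13 °C → 13 + 273.15 = 286.15 K.
Carnot COP: COP_R = T_C/(T_H − T_C) = 286.15/29.78 = 9.6095.
W = Q_C/COP_R = 352/9.6095 = 36.6 kJ.

W_in ≈ 36.6 kJ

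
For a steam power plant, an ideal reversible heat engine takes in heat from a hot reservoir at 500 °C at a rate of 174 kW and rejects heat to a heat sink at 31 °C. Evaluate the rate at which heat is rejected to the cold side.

T_H = 500 °C → 500 + 273.15 = 773.15 K.
T_C = 31 °C → 31 + 273.15 = 304.15 K.
Carnot efficiency: η = 1 − T_C/T_H = 1 − 304.15/773.15 = 0.6066.
For a reversible cycle Q_C/Q_H = T_C/T_H, so Q_C = 174 × 304.15/773.15 = 68.45 kW.

Q̇_C ≈ 68.45 kW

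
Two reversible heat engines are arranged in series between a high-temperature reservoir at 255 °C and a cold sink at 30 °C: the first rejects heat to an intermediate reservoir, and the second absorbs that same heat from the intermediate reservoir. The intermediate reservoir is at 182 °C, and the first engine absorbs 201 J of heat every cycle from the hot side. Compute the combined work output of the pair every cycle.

T_H = 255 °C → 255 + 273.15 = 528.15 K.
T_C = 30 °C → 30 + 273.15 = 303.15 K.
Two reversible stages in series are equivalent to a single Carnot engine between T_H and T_C, so η_total = 1 − T_C/T_H = 1 − 303.15/528.15 = 0.4260.
W_total = η_total · Q_H = 0.4260 × 201 = 85.63 J.

W_total ≈ 85.63 J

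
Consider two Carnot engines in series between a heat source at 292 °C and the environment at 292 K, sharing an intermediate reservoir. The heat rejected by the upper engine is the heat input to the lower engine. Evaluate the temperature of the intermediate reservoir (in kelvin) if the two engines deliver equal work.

T_H = 292 °C → 292 + 273.15 = 565.15 K.
For reversible stages Q_m = Q_H·(T_m/T_H). Setting W₁ = Q_H(1 − T_m/T_H) equal to W₂ = Q_m(1 − T_C/T_m) = Q_H·(T_m − T_C)/T_H gives T_H − T_m = T_m − T_C, so T_m = (T_H + T_C)/2 = (565.15 + 292.00)/2 = 429 K.

T_m ≈ 429 K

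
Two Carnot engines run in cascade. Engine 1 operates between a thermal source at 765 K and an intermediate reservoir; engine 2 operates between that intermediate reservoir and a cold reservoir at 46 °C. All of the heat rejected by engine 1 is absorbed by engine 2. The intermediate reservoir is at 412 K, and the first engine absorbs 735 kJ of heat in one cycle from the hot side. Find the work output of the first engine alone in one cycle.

T_C = 46 °C → 46 + 273.15 = 319.15 K.
First-stage efficiency η₁ = 1 − T_m/T_H = 1 − 412.00/765.00 = 0.4614.
W₁ = η₁·Q_H = 0.4614 × 735 = 339.2 kJ.

W₁ ≈ 339.2 kJ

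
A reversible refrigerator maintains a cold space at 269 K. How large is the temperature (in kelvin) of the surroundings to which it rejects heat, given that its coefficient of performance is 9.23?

T_H ≈ 298.1 K

COP_R = T_C/(T_H − T_C) ⇒ T_H = T_C·(1 + 1/COP_R) = 269.00 × (1 + 1/9.23) = 298.1 K.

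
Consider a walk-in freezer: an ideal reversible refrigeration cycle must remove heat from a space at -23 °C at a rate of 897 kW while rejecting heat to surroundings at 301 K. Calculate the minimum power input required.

T_C = -23 °C → -23 + 273.15 = 250.15 K.
COP_R = T_C/(T_H − T_C) = 250.15/50.85 = 4.9194.
W = Q_C/COP_R = 897/4.9194 = 182 kW.

Ẇ_in ≈ 182 kW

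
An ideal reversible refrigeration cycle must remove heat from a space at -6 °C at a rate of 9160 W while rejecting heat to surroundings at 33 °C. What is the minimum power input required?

Ẇ_in ≈ 1340 W

T_H = 33 °C → 33 + 273.15 = 306.15 K.
T_C = -6 °C → -6 + 273.15 = 267.15 K.
Carnot COP: COP_R = T_C/(T_H − T_C) = 267.15/39.00 = 6.8500.
W = Q_C/COP_R = 9160/6.8500 = 1340 W.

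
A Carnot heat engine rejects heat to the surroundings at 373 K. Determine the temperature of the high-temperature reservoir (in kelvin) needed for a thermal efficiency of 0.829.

T_H ≈ 2181 K

From η = 1 − T_C/T_H, solving for T_H gives T_H = T_C/(1 − η) = 373.00/(1 − 0.829) = 2181 K.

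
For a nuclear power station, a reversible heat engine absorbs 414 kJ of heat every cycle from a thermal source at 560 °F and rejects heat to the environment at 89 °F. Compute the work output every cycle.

W ≈ 191 kJ

T_H = 560 °F → (560 − 32) × 5/9 = 293.33 °C = 566.48 K.
T_C = 89 °F → (89 − 32) × 5/9 = 31.67 °C = 304.82 K.
For a reversible engine, η = 1 − T_C/T_H = 1 − 304.82/566.48 = 0.4619.
W = η·Q_H = 0.4619 × 414 = 191 kJ.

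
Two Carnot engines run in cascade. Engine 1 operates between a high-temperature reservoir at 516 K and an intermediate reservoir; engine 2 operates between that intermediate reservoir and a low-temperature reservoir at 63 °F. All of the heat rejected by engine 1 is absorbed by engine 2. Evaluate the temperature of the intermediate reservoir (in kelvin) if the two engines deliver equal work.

T_m ≈ 403 K

T_C = 63 °F → (63 − 32) × 5/9 = 17.22 °C = 290.37 K.
For reversible stages Q_m = Q_H·(T_m/T_H). Setting W₁ = Q_H(1 − T_m/T_H) equal to W₂ = Q_m(1 − T_C/T_m) = Q_H·(T_m − T_C)/T_H gives T_H − T_m = T_m − T_C, so T_m = (T_H + T_C)/2 = (516.00 + 290.37)/2 = 403 K.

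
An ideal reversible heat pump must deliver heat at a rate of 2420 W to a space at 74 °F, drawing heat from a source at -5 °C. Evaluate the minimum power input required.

Ẇ_in ≈ 231 W

T_H = 74 °F → (74 − 32) × 5/9 = 23.33 °C = 296.48 K.
T_C = -5 °C → -5 + 273.15 = 268.15 K.
The Carnot heat-pump COP is COP_HP = T_H/(T_H − T_C) = 296.48/28.33 = 10.4641.
W = Q_H/COP_HP = 2420/10.4641 = 231 W.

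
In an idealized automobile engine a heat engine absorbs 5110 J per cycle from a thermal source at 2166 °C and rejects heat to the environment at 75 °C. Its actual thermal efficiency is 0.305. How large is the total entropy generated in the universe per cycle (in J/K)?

ΔS_univ ≈ 8.11 J/K

T_H = 2166 °C → 2166 + 273.15 = 2439.15 K.
T_C = 75 °C → 75 + 273.15 = 348.15 K.
W = η·Q_H = 0.305 × 5110 = 1559 J, so Q_C = Q_H − W = 3551 J.
Entropy balance on the reservoirs: −Q_H/T_H = -2.095 J/K, +Q_C/T_C = 10.20 J/K.
ΔS_univ = −Q_H/T_H + Q_C/T_C = 8.11 J/K (> 0, since η = 0.305 < η_Carnot = 0.857).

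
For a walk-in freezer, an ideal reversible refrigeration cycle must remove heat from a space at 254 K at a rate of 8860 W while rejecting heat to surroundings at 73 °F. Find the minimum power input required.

T_H = 73 °F → (73 − 32) × 5/9 = 22.78 °C = 295.93 K.
Carnot COP: COP_R = T_C/(T_H − T_C) = 254.00/41.93 = 6.0580.
W = Q_C/COP_R = 8860/6.0580 = 1460 W.

Ẇ_in ≈ 1460 W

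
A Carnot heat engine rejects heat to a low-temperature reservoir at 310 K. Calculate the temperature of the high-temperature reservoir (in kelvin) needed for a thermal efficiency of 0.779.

From η = 1 − T_C/T_H, solving for T_H gives T_H = T_C/(1 − η) = 310.00/(1 − 0.779) = 1403 K.

T_H ≈ 1403 K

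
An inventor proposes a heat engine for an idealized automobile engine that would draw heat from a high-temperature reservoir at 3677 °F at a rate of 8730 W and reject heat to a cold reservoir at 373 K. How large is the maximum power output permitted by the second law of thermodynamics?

Ẇ_max ≈ 7310 W

T_H = 3677 °F → (3677 − 32) × 5/9 = 2025.00 °C = 2298.15 K.
By the Carnot theorem, η_max = 1 − T_C/T_H = 1 − 373.00/2298.15 = 0.8377.
W_max = η_max · Q_H = 0.8377 × 8730 = 7310 W.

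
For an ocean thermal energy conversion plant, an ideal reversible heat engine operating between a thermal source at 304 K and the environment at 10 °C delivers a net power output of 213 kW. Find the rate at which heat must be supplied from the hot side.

Q̇_H ≈ 3110 kW

T_C = 10 °C → 10 + 273.15 = 283.15 K.
Carnot efficiency: η = 1 − T_C/T_H = 1 − 283.15/304.00 = 0.0686.
Q_H = W/η = 213/0.0686 = 3110 kW.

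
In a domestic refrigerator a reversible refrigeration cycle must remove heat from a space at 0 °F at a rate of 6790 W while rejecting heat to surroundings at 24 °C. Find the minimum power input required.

T_H = 24 °C → 24 + 273.15 = 297.15 K.
T_C = 0 °F → (0 − 32) × 5/9 = -17.78 °C = 255.37 K.
Carnot COP: COP_R = T_C/(T_H − T_C) = 255.37/41.78 = 6.1126.
W = Q_C/COP_R = 6790/6.1126 = 1110 W.

Ẇ_in ≈ 1110 W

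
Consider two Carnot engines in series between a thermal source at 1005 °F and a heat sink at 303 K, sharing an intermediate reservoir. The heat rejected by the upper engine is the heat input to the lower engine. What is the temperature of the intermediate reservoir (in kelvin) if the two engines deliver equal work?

T_H = 1005 °F → (1005 − 32) × 5/9 = 540.56 °C = 813.71 K.
For reversible stages Q_m = Q_H·(T_m/T_H). Setting W₁ = Q_H(1 − T_m/T_H) equal to W₂ = Q_m(1 − T_C/T_m) = Q_H·(T_m − T_C)/T_H gives T_H − T_m = T_m − T_C, so T_m = (T_H + T_C)/2 = (813.71 + 303.00)/2 = 558 K.

T_m ≈ 558 K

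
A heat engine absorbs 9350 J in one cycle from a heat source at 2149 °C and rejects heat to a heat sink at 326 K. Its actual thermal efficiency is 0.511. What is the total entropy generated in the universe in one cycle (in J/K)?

ΔS_univ ≈ 10.2 J/K

T_H = 2149 °C → 2149 + 273.15 = 2422.15 K.
W = η·Q_H = 0.511 × 9350 = 4778 J, so Q_C = Q_H − W = 4572 J.
Entropy balance on the reservoirs: −Q_H/T_H = -3.860 J/K, +Q_C/T_C = 14.02 J/K.
ΔS_univ = −Q_H/T_H + Q_C/T_C = 10.2 J/K (> 0, since η = 0.511 < η_Carnot = 0.865).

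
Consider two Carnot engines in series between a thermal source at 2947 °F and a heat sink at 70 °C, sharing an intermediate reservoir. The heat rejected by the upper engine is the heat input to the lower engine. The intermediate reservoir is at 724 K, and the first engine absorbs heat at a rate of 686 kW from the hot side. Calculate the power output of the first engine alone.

Ẇ₁ ≈ 423.6 kW

T_H = 2947 °F → (2947 − 32) × 5/9 = 1619.44 °C = 1892.59 K.
T_C = 70 °C → 70 + 273.15 = 343.15 K.
First-stage efficiency η₁ = 1 − T_m/T_H = 1 − 724.00/1892.59 = 0.6175.
W₁ = η₁·Q_H = 0.6175 × 686 = 423.6 kW.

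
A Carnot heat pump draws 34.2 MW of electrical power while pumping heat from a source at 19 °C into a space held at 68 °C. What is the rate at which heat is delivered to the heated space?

Q̇_H ≈ 238 MW

T_H = 68 °C → 68 + 273.15 = 341.15 K.
T_C = 19 °C → 19 + 273.15 = 292.15 K.
COP_HP = T_H/(T_H − T_C) = 341.15/49.00 = 6.9622.
Q_H = COP_HP · W = 6.9622 × 34.2 = 238 MW.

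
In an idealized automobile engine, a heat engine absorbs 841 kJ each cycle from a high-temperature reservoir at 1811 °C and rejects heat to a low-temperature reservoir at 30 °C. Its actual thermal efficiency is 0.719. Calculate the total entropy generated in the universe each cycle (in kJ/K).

ΔS_univ ≈ 0.376 kJ/K

T_H = 1811 °C → 1811 + 273.15 = 2084.15 K.
T_C = 30 °C → 30 + 273.15 = 303.15 K.
W = η·Q_H = 0.719 × 841 = 604.7 kJ, so Q_C = Q_H − W = 236.3 kJ.
The hot reservoir loses entropy Q_H/T_H = 841/2084.15 = 0.4035 kJ/K; the cold reservoir gains Q_C/T_C = 236.3/303.15 = 0.7796 kJ/K.
ΔS_univ = −Q_H/T_H + Q_C/T_C = 0.376 kJ/K (> 0, since η = 0.719 < η_Carnot = 0.855).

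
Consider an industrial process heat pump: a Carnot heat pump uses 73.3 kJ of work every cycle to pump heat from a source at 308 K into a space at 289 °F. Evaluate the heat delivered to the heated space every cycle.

Q_H ≈ 282 kJ

T_H = 289 °F → (289 − 32) × 5/9 = 142.78 °C = 415.93 K.
For a reversible heat pump, COP_HP = T_H/(T_H − T_C) = 415.93/107.93 = 3.8538.
Q_H = COP_HP · W = 3.8538 × 73.3 = 282 kJ.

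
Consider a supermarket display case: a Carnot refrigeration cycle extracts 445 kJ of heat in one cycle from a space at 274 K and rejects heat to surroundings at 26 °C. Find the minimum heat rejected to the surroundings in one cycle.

T_H = 26 °C → 26 + 273.15 = 299.15 K.
For a reversible cycle Q_H/Q_C = T_H/T_C, so Q_H = Q_C·T_H/T_C = 445 × 299.15/274.00 = 486 kJ.

Q_H ≈ 486 kJ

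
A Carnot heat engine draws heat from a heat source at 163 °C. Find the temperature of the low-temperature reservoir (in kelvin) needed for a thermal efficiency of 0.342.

T_H = 163 °C → 163 + 273.15 = 436.15 K.
From η = 1 − T_C/T_H, T_C = T_H·(1 − η) = 436.15 × (1 − 0.342) = 287.0 K.

T_C ≈ 287.0 K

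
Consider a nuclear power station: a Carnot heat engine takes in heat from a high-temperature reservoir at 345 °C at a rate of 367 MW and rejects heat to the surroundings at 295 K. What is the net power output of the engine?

Ẇ ≈ 192 MW

T_H = 345 °C → 345 + 273.15 = 618.15 K.
For a reversible engine, η = 1 − T_C/T_H = 1 − 295.00/618.15 = 0.5228.
W = η·Q_H = 0.5228 × 367 = 192 MW.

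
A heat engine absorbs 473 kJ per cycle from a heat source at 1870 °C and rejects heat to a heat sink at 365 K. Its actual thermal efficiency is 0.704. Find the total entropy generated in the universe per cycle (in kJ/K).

T_H = 1870 °C → 1870 + 273.15 = 2143.15 K.
W = η·Q_H = 0.704 × 473 = 333.0 kJ, so Q_C = Q_H − W = 140.0 kJ.
Reservoir entropy changes: ΔS_H = −Q_H/T_H = −473/2143.15 = -0.2207 kJ/K and ΔS_C = +Q_C/T_C = 140.0/365.00 = 0.3836 kJ/K.
ΔS_univ = −Q_H/T_H + Q_C/T_C = 0.163 kJ/K (> 0, since η = 0.704 < η_Carnot = 0.830).

ΔS_univ ≈ 0.163 kJ/K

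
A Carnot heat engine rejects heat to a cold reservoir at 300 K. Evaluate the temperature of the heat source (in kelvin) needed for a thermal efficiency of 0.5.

T_H ≈ 600.0 K

From η = 1 − T_C/T_H, solving for T_H gives T_H = T_C/(1 − η) = 300.00/(1 − 0.5) = 600.0 K.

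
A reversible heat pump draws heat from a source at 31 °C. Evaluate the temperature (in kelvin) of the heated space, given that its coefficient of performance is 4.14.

T_H ≈ 401 K

T_C = 31 °C → 31 + 273.15 = 304.15 K.
COP_HP = T_H/(T_H − T_C) ⇒ T_H = T_C·COP_HP/(COP_HP − 1) = 304.15 × 4.14/(4.14 − 1) = 401 K.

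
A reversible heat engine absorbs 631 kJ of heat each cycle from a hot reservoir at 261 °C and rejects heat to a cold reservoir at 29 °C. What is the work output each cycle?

T_H = 261 °C → 261 + 273.15 = 534.15 K.
T_C = 29 °C → 29 + 273.15 = 302.15 K.
The Carnot efficiency is η = 1 − T_C/T_H = 1 − 302.15/534.15 = 0.4343.
W = η·Q_H = 0.4343 × 631 = 274 kJ.

W ≈ 274 kJ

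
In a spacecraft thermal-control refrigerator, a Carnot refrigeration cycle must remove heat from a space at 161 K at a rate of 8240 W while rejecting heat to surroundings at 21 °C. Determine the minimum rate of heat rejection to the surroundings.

Q̇_H ≈ 15050 W

T_H = 21 °C → 21 + 273.15 = 294.15 K.
For a reversible cycle Q_H/Q_C = T_H/T_C, so Q_H = Q_C·T_H/T_C = 8240 × 294.15/161.00 = 15050 W.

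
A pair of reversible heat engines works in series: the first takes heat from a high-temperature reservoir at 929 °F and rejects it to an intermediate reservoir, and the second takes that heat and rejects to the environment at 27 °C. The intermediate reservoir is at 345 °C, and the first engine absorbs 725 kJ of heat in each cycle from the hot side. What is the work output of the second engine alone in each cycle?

W₂ ≈ 298.8 kJ

T_H = 929 °F → (929 − 32) × 5/9 = 498.33 °C = 771.48 K.
T_C = 27 °C → 27 + 273.15 = 300.15 K.
T_m = 345 °C → 345 + 273.15 = 618.15 K.
Heat entering the second stage: Q_m = Q_H·(T_m/T_H) = 725 × 618.15/771.48 = 580.9 kJ.
Second-stage efficiency η₂ = 1 − T_C/T_m = 1 − 300.15/618.15 = 0.5144, so W₂ = η₂·Q_m = 298.8 kJ.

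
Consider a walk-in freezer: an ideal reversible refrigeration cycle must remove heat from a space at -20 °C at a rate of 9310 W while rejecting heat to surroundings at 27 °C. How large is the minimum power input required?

Ẇ_in ≈ 1729 W

T_H = 27 °C → 27 + 273.15 = 300.15 K.
T_C = -20 °C → -20 + 273.15 = 253.15 K.
The reversible coefficient of performance is COP_R = T_C/(T_H − T_C) = 253.15/47.00 = 5.3862.
W = Q_C/COP_R = 9310/5.3862 = 1729 W.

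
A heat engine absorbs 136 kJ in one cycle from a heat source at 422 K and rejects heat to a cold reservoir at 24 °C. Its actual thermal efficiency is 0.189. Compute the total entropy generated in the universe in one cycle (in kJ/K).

T_C = 24 °C → 24 + 273.15 = 297.15 K.
W = η·Q_H = 0.189 × 136 = 25.70 kJ, so Q_C = Q_H − W = 110.3 kJ.
Reservoir entropy changes: ΔS_H = −Q_H/T_H = −136/422.00 = -0.3223 kJ/K and ΔS_C = +Q_C/T_C = 110.3/297.15 = 0.3712 kJ/K.
ΔS_univ = −Q_H/T_H + Q_C/T_C = 0.04890 kJ/K (> 0, since η = 0.189 < η_Carnot = 0.296).

ΔS_univ ≈ 0.04890 kJ/K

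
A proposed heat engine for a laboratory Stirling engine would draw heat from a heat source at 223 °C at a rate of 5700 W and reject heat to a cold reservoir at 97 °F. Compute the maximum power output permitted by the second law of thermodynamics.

T_H = 223 °C → 223 + 273.15 = 496.15 K.
T_C = 97 °F → (97 − 32) × 5/9 = 36.11 °C = 309.26 K.
The second-law ceiling is the Carnot efficiency, η_max = 1 − T_C/T_H = 1 − 309.26/496.15 = 0.3767.
W_max = η_max · Q_H = 0.3767 × 5700 = 2147 W.

Ẇ_max ≈ 2147 W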